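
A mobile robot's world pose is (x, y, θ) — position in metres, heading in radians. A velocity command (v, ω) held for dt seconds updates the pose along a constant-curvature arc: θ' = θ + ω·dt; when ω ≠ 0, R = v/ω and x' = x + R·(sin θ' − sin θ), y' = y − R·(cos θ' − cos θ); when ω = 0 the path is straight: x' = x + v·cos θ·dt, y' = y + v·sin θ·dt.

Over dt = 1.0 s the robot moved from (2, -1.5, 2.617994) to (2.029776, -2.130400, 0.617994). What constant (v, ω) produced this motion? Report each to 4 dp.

v = -0.7500, ω = -2.0000

Δθ = 0.617994 − 2.617994 = -2.000000
ω = Δθ/dt = -2.000000/1.0 = -2.0000
R = −Δy/(cos θ' − cos θ) = 0.3750
v = R·ω = 0.3750·-2.0000 = -0.7500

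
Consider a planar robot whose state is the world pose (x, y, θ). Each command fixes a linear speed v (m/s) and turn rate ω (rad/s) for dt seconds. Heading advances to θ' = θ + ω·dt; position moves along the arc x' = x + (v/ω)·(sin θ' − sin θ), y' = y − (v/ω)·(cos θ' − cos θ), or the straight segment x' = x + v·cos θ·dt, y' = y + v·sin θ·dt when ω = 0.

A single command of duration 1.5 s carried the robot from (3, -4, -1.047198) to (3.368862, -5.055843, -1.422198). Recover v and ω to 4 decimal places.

v = 0.7500, ω = -0.2500

Δθ = -1.422198 − -1.047198 = -0.375000
ω = Δθ/dt = -0.375000/1.5 = -0.2500
R = −Δy/(cos θ' − cos θ) = -3.0000
v = R·ω = -3.0000·-0.2500 = 0.7500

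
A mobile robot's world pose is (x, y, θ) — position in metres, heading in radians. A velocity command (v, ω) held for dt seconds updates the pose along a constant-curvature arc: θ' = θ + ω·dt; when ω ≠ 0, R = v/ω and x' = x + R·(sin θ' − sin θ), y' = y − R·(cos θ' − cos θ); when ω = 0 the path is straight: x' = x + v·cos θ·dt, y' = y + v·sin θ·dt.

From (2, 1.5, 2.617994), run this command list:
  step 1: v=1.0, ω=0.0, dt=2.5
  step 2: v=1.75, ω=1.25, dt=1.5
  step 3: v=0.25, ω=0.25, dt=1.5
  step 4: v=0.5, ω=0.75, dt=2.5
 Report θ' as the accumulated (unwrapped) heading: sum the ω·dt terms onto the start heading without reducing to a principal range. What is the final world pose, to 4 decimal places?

step 1: θ'=2.6180 (straight) → pose (-0.1651, 2.7500, 2.6180)
step 2: θ'=4.4930 (R=1.4000) → pose (-2.2315, 1.8423, 4.4930)
step 3: θ'=4.8680 (R=1.0000) → pose (-2.2434, 1.4696, 4.8680)
step 4: θ'=6.7430 (R=0.6667) → pose (-1.2889, 0.9755, 6.7430)

(-1.2889, 0.9755, 6.7430)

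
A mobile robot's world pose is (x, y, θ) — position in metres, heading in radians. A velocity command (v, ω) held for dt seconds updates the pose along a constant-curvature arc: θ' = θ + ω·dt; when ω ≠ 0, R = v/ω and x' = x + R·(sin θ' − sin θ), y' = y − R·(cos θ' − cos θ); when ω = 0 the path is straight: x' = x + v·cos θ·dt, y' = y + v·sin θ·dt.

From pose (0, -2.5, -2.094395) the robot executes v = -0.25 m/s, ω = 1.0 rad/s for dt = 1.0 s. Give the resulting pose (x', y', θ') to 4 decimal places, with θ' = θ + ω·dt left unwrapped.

(0.0057, -2.2604, -1.0944)

θ' = -2.0944 + 1.0·1.0 = -1.0944
R = v/ω = -0.25/1.0 = -0.2500
x' = 0 + -0.2500·(sin -1.0944 − sin -2.0944) = 0.0057
y' = -2.5 − -0.2500·(cos -1.0944 − cos -2.0944) = -2.2604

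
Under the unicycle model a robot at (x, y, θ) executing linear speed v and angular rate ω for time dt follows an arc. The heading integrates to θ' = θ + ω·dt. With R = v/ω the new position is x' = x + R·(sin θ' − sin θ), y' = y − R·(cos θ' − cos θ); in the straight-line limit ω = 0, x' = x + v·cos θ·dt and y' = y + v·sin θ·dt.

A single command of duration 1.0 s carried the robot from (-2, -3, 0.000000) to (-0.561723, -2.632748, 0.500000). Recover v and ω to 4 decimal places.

Δθ = 0.500000 − 0.000000 = 0.500000
ω = Δθ/dt = 0.500000/1.0 = 0.5000
R = Δx/(sin θ' − sin θ) = 3.0000
v = R·ω = 3.0000·0.5000 = 1.5000

v = 1.5000, ω = 0.5000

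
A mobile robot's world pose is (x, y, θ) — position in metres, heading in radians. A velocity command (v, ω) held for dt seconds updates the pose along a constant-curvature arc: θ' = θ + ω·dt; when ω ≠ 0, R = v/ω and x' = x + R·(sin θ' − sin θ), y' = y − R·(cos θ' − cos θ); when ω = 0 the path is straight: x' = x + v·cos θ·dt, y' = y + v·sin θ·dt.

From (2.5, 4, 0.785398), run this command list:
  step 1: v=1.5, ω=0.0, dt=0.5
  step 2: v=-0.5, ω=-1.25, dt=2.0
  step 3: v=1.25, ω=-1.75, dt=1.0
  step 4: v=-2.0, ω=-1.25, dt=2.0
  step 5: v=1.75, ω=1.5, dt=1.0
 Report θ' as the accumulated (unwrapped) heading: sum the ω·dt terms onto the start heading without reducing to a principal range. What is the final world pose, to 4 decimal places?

(2.1769, 2.6529, -4.4646)

step 1: θ'=0.7854 (straight) → pose (3.0303, 4.5303, 0.7854)
step 2: θ'=-1.7146 (R=0.4000) → pose (2.3516, 4.8705, -1.7146)
step 3: θ'=-3.4646 (R=-0.7143) → pose (1.4180, 4.2955, -3.4646)
step 4: θ'=-5.9646 (R=1.6000) → pose (1.4113, 1.2588, -5.9646)
step 5: θ'=-4.4646 (R=1.1667) → pose (2.1769, 2.6529, -4.4646)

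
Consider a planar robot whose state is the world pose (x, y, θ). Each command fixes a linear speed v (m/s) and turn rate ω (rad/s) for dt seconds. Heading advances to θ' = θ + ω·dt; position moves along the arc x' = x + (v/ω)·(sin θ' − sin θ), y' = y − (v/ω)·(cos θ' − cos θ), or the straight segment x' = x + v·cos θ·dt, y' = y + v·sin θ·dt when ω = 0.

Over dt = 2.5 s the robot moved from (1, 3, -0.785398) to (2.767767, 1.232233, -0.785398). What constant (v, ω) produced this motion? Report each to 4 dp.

Δθ = -0.785398 − -0.785398 = 0.000000
ω = Δθ/dt = 0.000000/2.5 = 0.0000
ω = 0 → v = (Δx·cos θ + Δy·sin θ)/dt = 1.0000

v = 1.0000, ω = 0.0000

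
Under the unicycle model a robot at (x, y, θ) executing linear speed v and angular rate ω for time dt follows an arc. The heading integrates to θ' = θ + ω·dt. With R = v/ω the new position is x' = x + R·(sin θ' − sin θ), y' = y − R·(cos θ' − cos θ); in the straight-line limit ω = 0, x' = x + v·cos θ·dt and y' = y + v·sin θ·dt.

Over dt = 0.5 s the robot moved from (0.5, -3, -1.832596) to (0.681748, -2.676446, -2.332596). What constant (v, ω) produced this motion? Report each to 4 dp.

v = -0.7500, ω = -1.0000

Δθ = -2.332596 − -1.832596 = -0.500000
ω = Δθ/dt = -0.500000/0.5 = -1.0000
R = −Δy/(cos θ' − cos θ) = 0.7500
v = R·ω = 0.7500·-1.0000 = -0.7500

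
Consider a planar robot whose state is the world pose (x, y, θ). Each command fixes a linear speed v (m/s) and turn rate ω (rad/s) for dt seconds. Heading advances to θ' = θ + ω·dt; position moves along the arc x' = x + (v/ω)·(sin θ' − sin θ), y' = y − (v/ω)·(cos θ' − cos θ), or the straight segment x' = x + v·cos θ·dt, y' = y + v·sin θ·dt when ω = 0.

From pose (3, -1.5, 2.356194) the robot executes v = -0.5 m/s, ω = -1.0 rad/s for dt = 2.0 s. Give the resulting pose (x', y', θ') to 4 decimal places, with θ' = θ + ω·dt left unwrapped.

(2.8208, -2.3222, 0.3562)

θ' = 2.3562 + -1.0·2.0 = 0.3562
R = v/ω = -0.5/-1.0 = 0.5000
x' = 3 + 0.5000·(sin 0.3562 − sin 2.3562) = 2.8208
y' = -1.5 − 0.5000·(cos 0.3562 − cos 2.3562) = -2.3222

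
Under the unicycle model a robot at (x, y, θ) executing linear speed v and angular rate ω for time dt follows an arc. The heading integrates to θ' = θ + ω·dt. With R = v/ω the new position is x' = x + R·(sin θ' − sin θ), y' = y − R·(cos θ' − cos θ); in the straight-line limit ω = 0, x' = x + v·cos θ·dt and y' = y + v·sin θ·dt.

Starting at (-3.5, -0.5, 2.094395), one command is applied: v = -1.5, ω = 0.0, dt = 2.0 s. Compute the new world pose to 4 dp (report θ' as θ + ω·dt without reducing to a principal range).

(-2.0000, -3.0981, 2.0944)

θ' = 2.0944 + 0.0·2.0 = 2.0944
ω = 0 → straight: x' = -3.5 + -1.5·cos(2.0944)·2.0 = -2.0000
y' = -0.5 + -1.5·sin(2.0944)·2.0 = -3.0981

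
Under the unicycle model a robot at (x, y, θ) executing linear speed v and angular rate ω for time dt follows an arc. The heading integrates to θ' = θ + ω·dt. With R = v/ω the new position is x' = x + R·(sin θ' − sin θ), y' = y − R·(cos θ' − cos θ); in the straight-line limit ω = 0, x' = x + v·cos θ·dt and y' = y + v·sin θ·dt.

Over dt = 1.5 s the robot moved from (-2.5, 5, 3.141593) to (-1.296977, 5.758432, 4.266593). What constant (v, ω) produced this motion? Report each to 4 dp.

v = -1.0000, ω = 0.7500

Δθ = 4.266593 − 3.141593 = 1.125000
ω = Δθ/dt = 1.125000/1.5 = 0.7500
R = Δx/(sin θ' − sin θ) = -1.3333
v = R·ω = -1.3333·0.7500 = -1.0000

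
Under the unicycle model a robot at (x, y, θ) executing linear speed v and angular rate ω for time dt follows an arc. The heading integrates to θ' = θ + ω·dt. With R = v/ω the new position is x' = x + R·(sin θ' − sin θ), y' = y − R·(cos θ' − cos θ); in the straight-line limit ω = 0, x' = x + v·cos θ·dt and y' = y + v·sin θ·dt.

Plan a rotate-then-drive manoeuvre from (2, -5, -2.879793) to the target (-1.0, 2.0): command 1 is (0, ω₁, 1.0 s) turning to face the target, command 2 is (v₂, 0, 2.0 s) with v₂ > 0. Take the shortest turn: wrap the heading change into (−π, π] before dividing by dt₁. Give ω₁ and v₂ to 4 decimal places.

ω₁ = -1.4277, v₂ = 3.8079

heading to target = atan2(2−-5, -1−2) = 1.9757
Δθ = wrap(1.9757 − -2.8798) = -1.4277; ω₁ = Δθ/dt₁ = -1.4277
distance = √((-1−2)² + (2−-5)²) = 7.6158; v₂ = distance/dt₂ = 3.8079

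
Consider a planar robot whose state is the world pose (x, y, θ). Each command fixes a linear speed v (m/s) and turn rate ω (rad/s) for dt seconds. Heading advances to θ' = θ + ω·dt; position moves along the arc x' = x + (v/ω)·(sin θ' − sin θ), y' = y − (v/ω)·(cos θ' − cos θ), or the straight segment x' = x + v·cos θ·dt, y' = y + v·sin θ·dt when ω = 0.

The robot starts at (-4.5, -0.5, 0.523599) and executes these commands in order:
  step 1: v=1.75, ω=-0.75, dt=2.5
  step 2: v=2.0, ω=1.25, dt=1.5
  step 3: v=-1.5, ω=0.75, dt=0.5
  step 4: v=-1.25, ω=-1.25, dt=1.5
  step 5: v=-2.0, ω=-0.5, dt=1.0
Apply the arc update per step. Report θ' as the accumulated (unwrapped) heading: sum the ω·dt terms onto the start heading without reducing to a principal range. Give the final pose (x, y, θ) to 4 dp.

(-1.5384, -1.6112, -1.4764)

step 1: θ'=-1.3514 (R=-2.3333) → pose (-1.0559, -2.0129, -1.3514)
step 2: θ'=0.5236 (R=1.6000) → pose (1.3057, -3.0503, 0.5236)
step 3: θ'=0.8986 (R=-2.0000) → pose (0.7408, -3.5370, 0.8986)
step 4: θ'=-0.9764 (R=1.0000) → pose (-0.8701, -3.4743, -0.9764)
step 5: θ'=-1.4764 (R=4.0000) → pose (-1.5384, -1.6112, -1.4764)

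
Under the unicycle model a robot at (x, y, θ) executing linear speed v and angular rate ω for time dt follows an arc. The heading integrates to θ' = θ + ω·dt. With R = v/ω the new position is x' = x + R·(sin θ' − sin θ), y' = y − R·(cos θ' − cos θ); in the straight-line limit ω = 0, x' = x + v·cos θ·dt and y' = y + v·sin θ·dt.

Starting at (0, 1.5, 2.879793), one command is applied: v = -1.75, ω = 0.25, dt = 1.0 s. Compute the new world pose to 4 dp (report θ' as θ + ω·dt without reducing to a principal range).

(1.7291, 1.2620, 3.1298)

θ' = 2.8798 + 0.25·1.0 = 3.1298
R = v/ω = -1.75/0.25 = -7.0000
x' = 0 + -7.0000·(sin 3.1298 − sin 2.8798) = 1.7291
y' = 1.5 − -7.0000·(cos 3.1298 − cos 2.8798) = 1.2620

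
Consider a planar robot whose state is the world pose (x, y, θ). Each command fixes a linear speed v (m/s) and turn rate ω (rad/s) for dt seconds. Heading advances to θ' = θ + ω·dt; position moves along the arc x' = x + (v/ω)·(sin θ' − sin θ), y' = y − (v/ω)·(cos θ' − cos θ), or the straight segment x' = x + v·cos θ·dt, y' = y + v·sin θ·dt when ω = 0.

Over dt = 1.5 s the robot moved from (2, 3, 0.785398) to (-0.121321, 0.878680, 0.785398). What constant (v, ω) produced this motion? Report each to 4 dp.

v = -2.0000, ω = 0.0000

Δθ = 0.785398 − 0.785398 = 0.000000
ω = Δθ/dt = 0.000000/1.5 = 0.0000
ω = 0 → v = (Δx·cos θ + Δy·sin θ)/dt = -2.0000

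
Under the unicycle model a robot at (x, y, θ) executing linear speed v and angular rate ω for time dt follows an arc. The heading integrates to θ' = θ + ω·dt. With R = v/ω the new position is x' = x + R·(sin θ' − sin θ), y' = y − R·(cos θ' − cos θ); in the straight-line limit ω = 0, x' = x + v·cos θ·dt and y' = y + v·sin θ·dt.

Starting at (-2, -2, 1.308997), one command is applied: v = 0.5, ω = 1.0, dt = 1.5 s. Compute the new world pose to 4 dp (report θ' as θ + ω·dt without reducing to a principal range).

(-2.3197, -1.3980, 2.8090)

θ' = 1.3090 + 1.0·1.5 = 2.8090
R = v/ω = 0.5/1.0 = 0.5000
x' = -2 + 0.5000·(sin 2.8090 − sin 1.3090) = -2.3197
y' = -2 − 0.5000·(cos 2.8090 − cos 1.3090) = -1.3980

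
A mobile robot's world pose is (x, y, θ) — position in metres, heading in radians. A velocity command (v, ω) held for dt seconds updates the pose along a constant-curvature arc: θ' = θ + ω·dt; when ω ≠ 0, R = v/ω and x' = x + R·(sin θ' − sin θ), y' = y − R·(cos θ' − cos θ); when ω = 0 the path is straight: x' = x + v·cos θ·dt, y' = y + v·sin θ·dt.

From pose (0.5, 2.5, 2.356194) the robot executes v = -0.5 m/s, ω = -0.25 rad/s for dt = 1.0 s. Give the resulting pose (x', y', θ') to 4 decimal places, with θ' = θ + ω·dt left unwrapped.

(0.8059, 2.1062, 2.1062)

θ' = 2.3562 + -0.25·1.0 = 2.1062
R = v/ω = -0.5/-0.25 = 2.0000
x' = 0.5 + 2.0000·(sin 2.1062 − sin 2.3562) = 0.8059
y' = 2.5 − 2.0000·(cos 2.1062 − cos 2.3562) = 2.1062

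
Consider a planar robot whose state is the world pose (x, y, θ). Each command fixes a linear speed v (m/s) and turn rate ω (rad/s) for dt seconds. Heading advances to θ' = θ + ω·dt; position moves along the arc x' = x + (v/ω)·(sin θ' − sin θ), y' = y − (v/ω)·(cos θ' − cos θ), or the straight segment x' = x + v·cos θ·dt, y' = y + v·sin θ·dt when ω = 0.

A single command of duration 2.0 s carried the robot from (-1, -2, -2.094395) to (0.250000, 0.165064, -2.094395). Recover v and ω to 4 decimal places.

Δθ = -2.094395 − -2.094395 = 0.000000
ω = Δθ/dt = 0.000000/2.0 = 0.0000
ω = 0 → v = (Δx·cos θ + Δy·sin θ)/dt = -1.2500

v = -1.2500, ω = 0.0000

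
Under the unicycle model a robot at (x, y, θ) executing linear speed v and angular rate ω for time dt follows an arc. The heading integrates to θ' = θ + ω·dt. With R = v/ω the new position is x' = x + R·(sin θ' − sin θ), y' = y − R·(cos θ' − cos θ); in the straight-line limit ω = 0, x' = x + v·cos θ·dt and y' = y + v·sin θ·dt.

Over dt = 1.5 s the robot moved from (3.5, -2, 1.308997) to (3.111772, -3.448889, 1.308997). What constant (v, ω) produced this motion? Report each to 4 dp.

Δθ = 1.308997 − 1.308997 = 0.000000
ω = Δθ/dt = 0.000000/1.5 = 0.0000
ω = 0 → v = (Δx·cos θ + Δy·sin θ)/dt = -1.0000

v = -1.0000, ω = 0.0000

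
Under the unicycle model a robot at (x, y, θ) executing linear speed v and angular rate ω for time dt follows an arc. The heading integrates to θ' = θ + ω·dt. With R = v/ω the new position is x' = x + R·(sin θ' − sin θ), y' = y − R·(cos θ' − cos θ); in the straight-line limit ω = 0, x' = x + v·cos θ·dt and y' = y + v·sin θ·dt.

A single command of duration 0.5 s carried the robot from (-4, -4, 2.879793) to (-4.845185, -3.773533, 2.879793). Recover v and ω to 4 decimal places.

Δθ = 2.879793 − 2.879793 = 0.000000
ω = Δθ/dt = 0.000000/0.5 = 0.0000
ω = 0 → v = (Δx·cos θ + Δy·sin θ)/dt = 1.7500

v = 1.7500, ω = 0.0000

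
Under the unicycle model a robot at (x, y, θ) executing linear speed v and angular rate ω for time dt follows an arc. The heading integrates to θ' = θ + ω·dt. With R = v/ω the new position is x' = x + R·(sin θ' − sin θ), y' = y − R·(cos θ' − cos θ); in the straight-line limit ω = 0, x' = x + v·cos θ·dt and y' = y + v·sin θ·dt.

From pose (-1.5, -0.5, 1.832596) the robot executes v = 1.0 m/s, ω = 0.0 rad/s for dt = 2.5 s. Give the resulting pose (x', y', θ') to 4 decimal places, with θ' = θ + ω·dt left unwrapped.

(-2.1470, 1.9148, 1.8326)

θ' = 1.8326 + 0.0·2.5 = 1.8326
ω = 0 → straight: x' = -1.5 + 1.0·cos(1.8326)·2.5 = -2.1470
y' = -0.5 + 1.0·sin(1.8326)·2.5 = 1.9148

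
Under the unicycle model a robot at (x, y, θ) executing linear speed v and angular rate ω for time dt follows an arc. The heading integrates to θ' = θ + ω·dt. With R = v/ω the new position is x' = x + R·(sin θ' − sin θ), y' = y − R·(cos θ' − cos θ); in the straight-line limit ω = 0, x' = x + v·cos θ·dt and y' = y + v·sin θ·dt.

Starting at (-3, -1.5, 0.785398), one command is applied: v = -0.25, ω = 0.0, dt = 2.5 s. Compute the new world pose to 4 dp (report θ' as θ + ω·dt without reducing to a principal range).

θ' = 0.7854 + 0.0·2.5 = 0.7854
ω = 0 → straight: x' = -3 + -0.25·cos(0.7854)·2.5 = -3.4419
y' = -1.5 + -0.25·sin(0.7854)·2.5 = -1.9419

(-3.4419, -1.9419, 0.7854)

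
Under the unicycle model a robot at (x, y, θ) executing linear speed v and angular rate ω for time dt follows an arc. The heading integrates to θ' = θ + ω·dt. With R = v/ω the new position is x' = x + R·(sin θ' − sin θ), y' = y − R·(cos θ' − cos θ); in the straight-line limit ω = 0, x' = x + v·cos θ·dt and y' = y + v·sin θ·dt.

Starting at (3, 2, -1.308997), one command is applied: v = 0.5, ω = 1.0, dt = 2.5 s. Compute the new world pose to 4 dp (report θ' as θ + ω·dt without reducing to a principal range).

(3.9473, 1.9440, 1.1910)

θ' = -1.3090 + 1.0·2.5 = 1.1910
R = v/ω = 0.5/1.0 = 0.5000
x' = 3 + 0.5000·(sin 1.1910 − sin -1.3090) = 3.9473
y' = 2 − 0.5000·(cos 1.1910 − cos -1.3090) = 1.9440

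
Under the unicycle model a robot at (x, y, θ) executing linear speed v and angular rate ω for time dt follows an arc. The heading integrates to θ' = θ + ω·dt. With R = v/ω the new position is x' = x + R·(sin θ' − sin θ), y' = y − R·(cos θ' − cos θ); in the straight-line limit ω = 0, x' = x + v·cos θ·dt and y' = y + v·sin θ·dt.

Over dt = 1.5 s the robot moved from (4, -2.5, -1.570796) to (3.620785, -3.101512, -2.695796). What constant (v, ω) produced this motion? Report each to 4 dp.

v = 0.5000, ω = -0.7500

Δθ = -2.695796 − -1.570796 = -1.125000
ω = Δθ/dt = -1.125000/1.5 = -0.7500
R = −Δy/(cos θ' − cos θ) = -0.6667
v = R·ω = -0.6667·-0.7500 = 0.5000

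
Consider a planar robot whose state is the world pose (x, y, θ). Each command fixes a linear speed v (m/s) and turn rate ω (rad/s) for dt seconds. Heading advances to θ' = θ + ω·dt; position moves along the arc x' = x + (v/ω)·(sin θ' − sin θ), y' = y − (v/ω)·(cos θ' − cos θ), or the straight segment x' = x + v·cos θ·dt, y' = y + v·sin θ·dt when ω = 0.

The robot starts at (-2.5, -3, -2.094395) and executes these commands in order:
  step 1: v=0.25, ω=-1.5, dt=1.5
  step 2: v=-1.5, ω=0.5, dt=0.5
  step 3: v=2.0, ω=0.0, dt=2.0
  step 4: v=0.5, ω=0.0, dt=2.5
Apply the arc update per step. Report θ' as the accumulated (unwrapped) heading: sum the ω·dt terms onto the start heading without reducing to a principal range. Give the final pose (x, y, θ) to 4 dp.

(-5.4877, 0.6434, -4.0944)

step 1: θ'=-4.3444 (R=-0.1667) → pose (-2.7998, -2.9766, -4.3444)
step 2: θ'=-4.0944 (R=-3.0000) → pose (-2.4458, -3.6356, -4.0944)
step 3: θ'=-4.0944 (straight) → pose (-4.7634, -0.3754, -4.0944)
step 4: θ'=-4.0944 (straight) → pose (-5.4877, 0.6434, -4.0944)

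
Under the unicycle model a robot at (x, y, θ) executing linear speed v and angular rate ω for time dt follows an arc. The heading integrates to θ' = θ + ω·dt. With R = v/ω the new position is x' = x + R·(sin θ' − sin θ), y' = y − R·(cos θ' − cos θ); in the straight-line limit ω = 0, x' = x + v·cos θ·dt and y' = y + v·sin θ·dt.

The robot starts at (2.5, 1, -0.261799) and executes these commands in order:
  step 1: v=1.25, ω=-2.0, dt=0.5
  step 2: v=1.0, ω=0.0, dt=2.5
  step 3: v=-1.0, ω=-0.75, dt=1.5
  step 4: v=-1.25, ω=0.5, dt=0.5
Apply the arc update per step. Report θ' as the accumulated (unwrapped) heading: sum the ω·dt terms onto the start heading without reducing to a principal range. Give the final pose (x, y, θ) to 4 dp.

(4.4478, 0.0618, -2.1368)

step 1: θ'=-1.2618 (R=-0.6250) → pose (2.9336, 0.5864, -1.2618)
step 2: θ'=-1.2618 (straight) → pose (3.6939, -1.7952, -1.2618)
step 3: θ'=-2.3868 (R=1.3333) → pose (4.0506, -0.4185, -2.3868)
step 4: θ'=-2.1368 (R=-2.5000) → pose (4.4478, 0.0618, -2.1368)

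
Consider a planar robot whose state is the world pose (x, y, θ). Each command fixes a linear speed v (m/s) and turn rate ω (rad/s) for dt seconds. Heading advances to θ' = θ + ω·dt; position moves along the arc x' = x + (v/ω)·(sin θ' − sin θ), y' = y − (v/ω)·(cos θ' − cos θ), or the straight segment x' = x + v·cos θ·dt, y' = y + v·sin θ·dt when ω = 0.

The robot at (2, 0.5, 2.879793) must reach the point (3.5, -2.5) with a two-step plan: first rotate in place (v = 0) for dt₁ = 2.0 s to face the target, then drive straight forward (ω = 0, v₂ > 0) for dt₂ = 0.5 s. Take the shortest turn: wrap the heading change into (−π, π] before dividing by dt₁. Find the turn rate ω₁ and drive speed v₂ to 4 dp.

ω₁ = 1.1481, v₂ = 6.7082

heading to target = atan2(-2.5−0.5, 3.5−2) = -1.1071
Δθ = wrap(-1.1071 − 2.8798) = 2.2962; ω₁ = Δθ/dt₁ = 1.1481
distance = √((3.5−2)² + (-2.5−0.5)²) = 3.3541; v₂ = distance/dt₂ = 6.7082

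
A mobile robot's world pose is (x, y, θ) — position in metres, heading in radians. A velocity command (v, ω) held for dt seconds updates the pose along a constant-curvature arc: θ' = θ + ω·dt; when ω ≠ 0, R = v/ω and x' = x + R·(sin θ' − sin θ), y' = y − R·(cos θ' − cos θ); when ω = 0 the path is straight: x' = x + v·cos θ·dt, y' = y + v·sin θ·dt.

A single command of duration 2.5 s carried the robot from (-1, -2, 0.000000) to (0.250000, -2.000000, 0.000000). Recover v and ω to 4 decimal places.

v = 0.5000, ω = 0.0000

Δθ = 0.000000 − 0.000000 = 0.000000
ω = Δθ/dt = 0.000000/2.5 = 0.0000
ω = 0 → v = (Δx·cos θ + Δy·sin θ)/dt = 0.5000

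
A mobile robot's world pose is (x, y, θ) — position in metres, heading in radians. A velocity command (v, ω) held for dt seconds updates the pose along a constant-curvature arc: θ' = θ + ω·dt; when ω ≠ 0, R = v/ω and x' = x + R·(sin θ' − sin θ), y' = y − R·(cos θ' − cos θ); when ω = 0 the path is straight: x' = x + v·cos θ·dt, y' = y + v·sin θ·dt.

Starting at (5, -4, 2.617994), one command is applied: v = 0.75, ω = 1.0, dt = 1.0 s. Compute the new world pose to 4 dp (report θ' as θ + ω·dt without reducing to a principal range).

(4.2811, -3.9830, 3.6180)

θ' = 2.6180 + 1.0·1.0 = 3.6180
R = v/ω = 0.75/1.0 = 0.7500
x' = 5 + 0.7500·(sin 3.6180 − sin 2.6180) = 4.2811
y' = -4 − 0.7500·(cos 3.6180 − cos 2.6180) = -3.9830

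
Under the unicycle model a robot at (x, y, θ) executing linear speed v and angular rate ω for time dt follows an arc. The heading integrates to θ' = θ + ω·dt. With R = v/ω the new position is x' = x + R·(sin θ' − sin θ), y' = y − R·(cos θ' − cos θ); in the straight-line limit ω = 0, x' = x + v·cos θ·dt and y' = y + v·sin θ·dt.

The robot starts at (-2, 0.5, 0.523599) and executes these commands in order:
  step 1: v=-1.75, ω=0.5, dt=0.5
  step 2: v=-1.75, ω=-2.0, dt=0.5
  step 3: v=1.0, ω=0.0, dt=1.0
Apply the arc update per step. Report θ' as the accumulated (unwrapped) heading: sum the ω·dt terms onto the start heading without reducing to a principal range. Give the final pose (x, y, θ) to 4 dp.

(-2.5288, -0.4784, -0.2264)

step 1: θ'=0.7736 (R=-3.5000) → pose (-2.6955, -0.0272, 0.7736)
step 2: θ'=-0.2264 (R=0.8750) → pose (-3.5033, -0.2539, -0.2264)
step 3: θ'=-0.2264 (straight) → pose (-2.5288, -0.4784, -0.2264)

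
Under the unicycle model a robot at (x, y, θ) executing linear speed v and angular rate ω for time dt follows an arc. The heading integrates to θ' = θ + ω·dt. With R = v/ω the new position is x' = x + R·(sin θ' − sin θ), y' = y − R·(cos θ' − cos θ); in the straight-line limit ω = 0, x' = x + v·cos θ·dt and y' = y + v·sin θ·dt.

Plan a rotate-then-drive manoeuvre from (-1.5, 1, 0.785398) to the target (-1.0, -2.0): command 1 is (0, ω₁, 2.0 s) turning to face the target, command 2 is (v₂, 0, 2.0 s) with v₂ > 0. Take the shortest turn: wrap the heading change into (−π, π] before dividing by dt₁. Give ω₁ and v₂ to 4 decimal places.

heading to target = atan2(-2−1, -1−-1.5) = -1.4056
Δθ = wrap(-1.4056 − 0.7854) = -2.1910; ω₁ = Δθ/dt₁ = -1.0955
distance = √((-1−-1.5)² + (-2−1)²) = 3.0414; v₂ = distance/dt₂ = 1.5207

ω₁ = -1.0955, v₂ = 1.5207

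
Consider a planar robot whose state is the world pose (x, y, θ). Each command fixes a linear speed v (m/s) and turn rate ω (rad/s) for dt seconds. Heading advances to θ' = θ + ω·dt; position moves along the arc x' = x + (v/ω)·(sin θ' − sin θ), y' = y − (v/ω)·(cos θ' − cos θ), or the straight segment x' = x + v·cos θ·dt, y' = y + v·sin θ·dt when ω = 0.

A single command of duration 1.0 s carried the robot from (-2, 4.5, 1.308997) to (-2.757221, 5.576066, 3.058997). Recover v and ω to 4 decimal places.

v = 1.5000, ω = 1.7500

Δθ = 3.058997 − 1.308997 = 1.750000
ω = Δθ/dt = 1.750000/1.0 = 1.7500
R = −Δy/(cos θ' − cos θ) = 0.8571
v = R·ω = 0.8571·1.7500 = 1.5000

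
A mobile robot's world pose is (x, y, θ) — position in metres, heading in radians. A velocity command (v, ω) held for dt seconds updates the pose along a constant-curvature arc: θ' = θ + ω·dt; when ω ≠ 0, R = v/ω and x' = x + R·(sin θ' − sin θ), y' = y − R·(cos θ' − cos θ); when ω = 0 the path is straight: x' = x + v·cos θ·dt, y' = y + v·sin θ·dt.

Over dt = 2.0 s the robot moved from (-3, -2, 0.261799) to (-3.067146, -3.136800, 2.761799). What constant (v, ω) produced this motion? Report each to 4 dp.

v = -0.7500, ω = 1.2500

Δθ = 2.761799 − 0.261799 = 2.500000
ω = Δθ/dt = 2.500000/2.0 = 1.2500
R = −Δy/(cos θ' − cos θ) = -0.6000
v = R·ω = -0.6000·1.2500 = -0.7500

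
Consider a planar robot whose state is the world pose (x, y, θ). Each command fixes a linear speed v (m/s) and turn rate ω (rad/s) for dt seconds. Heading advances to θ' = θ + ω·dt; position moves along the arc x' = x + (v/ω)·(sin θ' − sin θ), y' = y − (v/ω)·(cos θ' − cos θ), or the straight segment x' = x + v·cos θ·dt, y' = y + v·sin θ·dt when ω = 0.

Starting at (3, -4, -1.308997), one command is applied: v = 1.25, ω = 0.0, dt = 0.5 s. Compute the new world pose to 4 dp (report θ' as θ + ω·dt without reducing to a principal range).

θ' = -1.3090 + 0.0·0.5 = -1.3090
ω = 0 → straight: x' = 3 + 1.25·cos(-1.3090)·0.5 = 3.1618
y' = -4 + 1.25·sin(-1.3090)·0.5 = -4.6037

(3.1618, -4.6037, -1.3090)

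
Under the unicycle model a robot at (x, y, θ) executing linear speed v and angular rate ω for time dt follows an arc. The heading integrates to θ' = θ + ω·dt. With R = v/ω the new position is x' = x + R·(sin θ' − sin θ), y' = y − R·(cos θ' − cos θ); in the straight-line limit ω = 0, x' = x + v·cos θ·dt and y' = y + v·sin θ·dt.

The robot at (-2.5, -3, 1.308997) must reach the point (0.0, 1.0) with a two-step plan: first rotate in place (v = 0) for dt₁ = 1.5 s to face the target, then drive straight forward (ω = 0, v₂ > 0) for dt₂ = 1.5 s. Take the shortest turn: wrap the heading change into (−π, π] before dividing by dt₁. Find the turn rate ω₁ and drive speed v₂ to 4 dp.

ω₁ = -0.1979, v₂ = 3.1447

heading to target = atan2(1−-3, 0−-2.5) = 1.0122
Δθ = wrap(1.0122 − 1.3090) = -0.2968; ω₁ = Δθ/dt₁ = -0.1979
distance = √((0−-2.5)² + (1−-3)²) = 4.7170; v₂ = distance/dt₂ = 3.1447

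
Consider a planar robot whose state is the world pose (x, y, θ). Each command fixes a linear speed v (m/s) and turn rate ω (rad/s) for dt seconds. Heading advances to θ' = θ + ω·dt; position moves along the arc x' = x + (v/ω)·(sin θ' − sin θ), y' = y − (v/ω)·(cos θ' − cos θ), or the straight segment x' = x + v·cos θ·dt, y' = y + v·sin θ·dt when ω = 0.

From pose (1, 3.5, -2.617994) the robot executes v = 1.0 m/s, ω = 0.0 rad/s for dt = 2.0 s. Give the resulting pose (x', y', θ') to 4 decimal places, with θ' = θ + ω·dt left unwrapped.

(-0.7321, 2.5000, -2.6180)

θ' = -2.6180 + 0.0·2.0 = -2.6180
ω = 0 → straight: x' = 1 + 1.0·cos(-2.6180)·2.0 = -0.7321
y' = 3.5 + 1.0·sin(-2.6180)·2.0 = 2.5000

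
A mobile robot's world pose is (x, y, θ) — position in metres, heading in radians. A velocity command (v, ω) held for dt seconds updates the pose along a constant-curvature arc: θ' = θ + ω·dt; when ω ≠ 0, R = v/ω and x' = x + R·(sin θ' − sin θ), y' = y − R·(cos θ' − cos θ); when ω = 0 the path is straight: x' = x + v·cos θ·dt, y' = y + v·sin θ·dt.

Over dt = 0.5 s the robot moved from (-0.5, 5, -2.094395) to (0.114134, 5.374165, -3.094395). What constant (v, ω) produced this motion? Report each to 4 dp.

v = -1.5000, ω = -2.0000

Δθ = -3.094395 − -2.094395 = -1.000000
ω = Δθ/dt = -1.000000/0.5 = -2.0000
R = Δx/(sin θ' − sin θ) = 0.7500
v = R·ω = 0.7500·-2.0000 = -1.5000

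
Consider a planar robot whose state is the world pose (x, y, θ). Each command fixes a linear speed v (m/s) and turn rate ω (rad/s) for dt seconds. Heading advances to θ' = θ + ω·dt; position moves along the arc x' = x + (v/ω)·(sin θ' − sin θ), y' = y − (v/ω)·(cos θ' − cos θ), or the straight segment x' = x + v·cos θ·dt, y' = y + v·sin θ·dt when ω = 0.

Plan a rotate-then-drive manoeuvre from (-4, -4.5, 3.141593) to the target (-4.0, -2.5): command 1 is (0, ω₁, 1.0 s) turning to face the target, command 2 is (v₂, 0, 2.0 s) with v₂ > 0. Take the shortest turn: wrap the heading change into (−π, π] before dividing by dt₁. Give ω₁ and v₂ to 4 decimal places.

ω₁ = -1.5708, v₂ = 1.0000

heading to target = atan2(-2.5−-4.5, -4−-4) = 1.5708
Δθ = wrap(1.5708 − 3.1416) = -1.5708; ω₁ = Δθ/dt₁ = -1.5708
distance = √((-4−-4)² + (-2.5−-4.5)²) = 2.0000; v₂ = distance/dt₂ = 1.0000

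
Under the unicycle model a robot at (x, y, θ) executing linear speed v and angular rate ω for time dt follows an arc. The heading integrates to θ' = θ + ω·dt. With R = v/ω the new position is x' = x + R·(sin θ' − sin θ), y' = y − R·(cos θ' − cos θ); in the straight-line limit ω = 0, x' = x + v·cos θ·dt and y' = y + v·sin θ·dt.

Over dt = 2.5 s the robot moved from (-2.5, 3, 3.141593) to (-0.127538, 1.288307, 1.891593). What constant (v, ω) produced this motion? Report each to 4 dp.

Δθ = 1.891593 − 3.141593 = -1.250000
ω = Δθ/dt = -1.250000/2.5 = -0.5000
R = Δx/(sin θ' − sin θ) = 2.5000
v = R·ω = 2.5000·-0.5000 = -1.2500

v = -1.2500, ω = -0.5000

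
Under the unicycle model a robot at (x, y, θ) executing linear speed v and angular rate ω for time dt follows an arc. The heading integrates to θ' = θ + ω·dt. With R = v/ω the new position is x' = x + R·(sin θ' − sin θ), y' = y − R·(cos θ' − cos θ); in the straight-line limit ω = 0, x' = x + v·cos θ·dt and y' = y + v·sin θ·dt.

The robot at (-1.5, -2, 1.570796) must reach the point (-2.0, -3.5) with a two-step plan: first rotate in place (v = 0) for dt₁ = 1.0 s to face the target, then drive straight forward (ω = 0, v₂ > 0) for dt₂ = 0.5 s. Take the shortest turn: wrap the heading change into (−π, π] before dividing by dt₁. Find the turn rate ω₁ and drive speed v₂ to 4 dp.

ω₁ = 2.8198, v₂ = 3.1623

heading to target = atan2(-3.5−-2, -2−-1.5) = -1.8925
Δθ = wrap(-1.8925 − 1.5708) = 2.8198; ω₁ = Δθ/dt₁ = 2.8198
distance = √((-2−-1.5)² + (-3.5−-2)²) = 1.5811; v₂ = distance/dt₂ = 3.1623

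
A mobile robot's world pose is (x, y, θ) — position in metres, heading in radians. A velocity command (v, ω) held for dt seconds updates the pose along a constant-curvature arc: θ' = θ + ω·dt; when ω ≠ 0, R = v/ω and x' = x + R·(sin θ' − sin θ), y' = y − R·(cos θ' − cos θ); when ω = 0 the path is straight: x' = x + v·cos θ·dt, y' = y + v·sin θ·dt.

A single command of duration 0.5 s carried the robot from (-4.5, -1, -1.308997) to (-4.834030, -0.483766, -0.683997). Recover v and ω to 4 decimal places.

Δθ = -0.683997 − -1.308997 = 0.625000
ω = Δθ/dt = 0.625000/0.5 = 1.2500
R = −Δy/(cos θ' − cos θ) = -1.0000
v = R·ω = -1.0000·1.2500 = -1.2500

v = -1.2500, ω = 1.2500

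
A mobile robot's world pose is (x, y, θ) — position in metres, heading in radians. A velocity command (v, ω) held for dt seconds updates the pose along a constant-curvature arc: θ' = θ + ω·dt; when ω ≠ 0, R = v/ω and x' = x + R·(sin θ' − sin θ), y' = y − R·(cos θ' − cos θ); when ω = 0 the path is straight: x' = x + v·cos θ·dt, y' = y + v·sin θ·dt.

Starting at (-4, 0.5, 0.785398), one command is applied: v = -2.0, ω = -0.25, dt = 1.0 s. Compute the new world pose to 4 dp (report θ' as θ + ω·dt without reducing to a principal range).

θ' = 0.7854 + -0.25·1.0 = 0.5354
R = v/ω = -2.0/-0.25 = 8.0000
x' = -4 + 8.0000·(sin 0.5354 − sin 0.7854) = -5.5754
y' = 0.5 − 8.0000·(cos 0.5354 − cos 0.7854) = -0.7237

(-5.5754, -0.7237, 0.5354)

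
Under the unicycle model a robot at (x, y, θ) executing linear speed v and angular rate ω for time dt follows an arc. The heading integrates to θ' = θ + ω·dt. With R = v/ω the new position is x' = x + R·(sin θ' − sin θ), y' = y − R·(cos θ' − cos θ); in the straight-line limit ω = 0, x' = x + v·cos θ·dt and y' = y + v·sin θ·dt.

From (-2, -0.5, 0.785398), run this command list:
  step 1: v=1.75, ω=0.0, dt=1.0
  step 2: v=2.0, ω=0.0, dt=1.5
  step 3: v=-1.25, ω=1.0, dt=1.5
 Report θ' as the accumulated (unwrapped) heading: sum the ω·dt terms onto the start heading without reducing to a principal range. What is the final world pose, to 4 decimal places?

(1.2984, 1.1557, 2.2854)

step 1: θ'=0.7854 (straight) → pose (-0.7626, 0.7374, 0.7854)
step 2: θ'=0.7854 (straight) → pose (1.3588, 2.8588, 0.7854)
step 3: θ'=2.2854 (R=-1.2500) → pose (1.2984, 1.1557, 2.2854)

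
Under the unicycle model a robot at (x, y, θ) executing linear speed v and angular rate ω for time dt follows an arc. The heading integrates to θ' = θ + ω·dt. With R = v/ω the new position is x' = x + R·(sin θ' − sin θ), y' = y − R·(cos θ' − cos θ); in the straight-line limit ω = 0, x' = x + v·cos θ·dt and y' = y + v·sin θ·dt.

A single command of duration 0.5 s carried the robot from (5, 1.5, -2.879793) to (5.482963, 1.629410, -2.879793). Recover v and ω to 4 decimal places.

v = -1.0000, ω = 0.0000

Δθ = -2.879793 − -2.879793 = 0.000000
ω = Δθ/dt = 0.000000/0.5 = 0.0000
ω = 0 → v = (Δx·cos θ + Δy·sin θ)/dt = -1.0000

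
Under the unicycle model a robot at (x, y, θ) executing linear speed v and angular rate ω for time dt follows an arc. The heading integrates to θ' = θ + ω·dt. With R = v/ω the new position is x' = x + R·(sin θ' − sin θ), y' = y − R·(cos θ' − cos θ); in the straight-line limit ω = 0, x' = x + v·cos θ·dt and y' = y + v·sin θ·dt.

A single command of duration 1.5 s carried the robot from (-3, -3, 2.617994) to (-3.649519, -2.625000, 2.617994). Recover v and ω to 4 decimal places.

Δθ = 2.617994 − 2.617994 = 0.000000
ω = Δθ/dt = 0.000000/1.5 = 0.0000
ω = 0 → v = (Δx·cos θ + Δy·sin θ)/dt = 0.5000

v = 0.5000, ω = 0.0000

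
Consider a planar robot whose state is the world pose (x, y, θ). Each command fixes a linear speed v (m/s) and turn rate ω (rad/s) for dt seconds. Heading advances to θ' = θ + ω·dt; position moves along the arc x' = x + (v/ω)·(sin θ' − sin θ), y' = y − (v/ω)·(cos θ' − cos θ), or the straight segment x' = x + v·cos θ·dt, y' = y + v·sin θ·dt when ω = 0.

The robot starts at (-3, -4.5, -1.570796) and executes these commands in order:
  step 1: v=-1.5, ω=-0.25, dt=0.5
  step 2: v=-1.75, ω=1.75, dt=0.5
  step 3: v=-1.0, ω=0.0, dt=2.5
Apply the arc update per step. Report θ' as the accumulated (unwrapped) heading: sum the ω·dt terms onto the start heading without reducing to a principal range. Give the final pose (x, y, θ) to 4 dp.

(-4.9178, -1.1164, -0.8208)

step 1: θ'=-1.6958 (R=6.0000) → pose (-2.9532, -3.7520, -1.6958)
step 2: θ'=-0.8208 (R=-1.0000) → pose (-3.2137, -2.9456, -0.8208)
step 3: θ'=-0.8208 (straight) → pose (-4.9178, -1.1164, -0.8208)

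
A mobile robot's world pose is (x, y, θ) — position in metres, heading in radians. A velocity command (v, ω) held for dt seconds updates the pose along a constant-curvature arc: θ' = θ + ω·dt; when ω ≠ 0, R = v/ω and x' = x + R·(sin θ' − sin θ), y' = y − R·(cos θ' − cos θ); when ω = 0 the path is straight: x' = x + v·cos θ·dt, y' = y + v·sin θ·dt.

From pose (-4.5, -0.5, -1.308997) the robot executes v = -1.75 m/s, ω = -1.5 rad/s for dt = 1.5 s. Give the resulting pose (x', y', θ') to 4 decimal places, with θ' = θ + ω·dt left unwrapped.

(-2.9001, 0.8685, -3.5590)

θ' = -1.3090 + -1.5·1.5 = -3.5590
R = v/ω = -1.75/-1.5 = 1.1667
x' = -4.5 + 1.1667·(sin -3.5590 − sin -1.3090) = -2.9001
y' = -0.5 − 1.1667·(cos -3.5590 − cos -1.3090) = 0.8685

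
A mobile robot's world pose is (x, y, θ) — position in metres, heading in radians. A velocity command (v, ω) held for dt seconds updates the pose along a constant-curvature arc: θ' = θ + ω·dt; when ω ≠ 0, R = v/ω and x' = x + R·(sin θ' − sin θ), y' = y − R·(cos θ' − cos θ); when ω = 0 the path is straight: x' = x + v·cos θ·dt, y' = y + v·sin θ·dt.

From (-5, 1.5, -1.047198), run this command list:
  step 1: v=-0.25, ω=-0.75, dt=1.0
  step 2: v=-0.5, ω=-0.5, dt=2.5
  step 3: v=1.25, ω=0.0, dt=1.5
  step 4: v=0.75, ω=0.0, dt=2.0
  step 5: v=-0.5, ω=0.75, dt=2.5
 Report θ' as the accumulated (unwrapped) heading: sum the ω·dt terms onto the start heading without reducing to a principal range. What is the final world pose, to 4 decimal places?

(-6.9643, 3.1169, -1.1722)

step 1: θ'=-1.7972 (R=0.3333) → pose (-5.0362, 1.7415, -1.7972)
step 2: θ'=-3.0472 (R=1.0000) → pose (-4.1559, 2.5126, -3.0472)
step 3: θ'=-3.0472 (straight) → pose (-6.0226, 2.3358, -3.0472)
step 4: θ'=-3.0472 (straight) → pose (-7.5159, 2.1945, -3.0472)
step 5: θ'=-1.1722 (R=-0.6667) → pose (-6.9643, 3.1169, -1.1722)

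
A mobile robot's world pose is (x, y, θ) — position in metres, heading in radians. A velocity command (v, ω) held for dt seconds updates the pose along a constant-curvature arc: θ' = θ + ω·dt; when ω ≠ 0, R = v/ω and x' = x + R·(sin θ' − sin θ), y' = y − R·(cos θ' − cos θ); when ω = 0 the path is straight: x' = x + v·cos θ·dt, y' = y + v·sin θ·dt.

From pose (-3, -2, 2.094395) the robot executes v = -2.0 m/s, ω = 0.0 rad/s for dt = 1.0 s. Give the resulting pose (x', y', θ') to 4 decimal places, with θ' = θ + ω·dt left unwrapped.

(-2.0000, -3.7321, 2.0944)

θ' = 2.0944 + 0.0·1.0 = 2.0944
ω = 0 → straight: x' = -3 + -2.0·cos(2.0944)·1.0 = -2.0000
y' = -2 + -2.0·sin(2.0944)·1.0 = -3.7321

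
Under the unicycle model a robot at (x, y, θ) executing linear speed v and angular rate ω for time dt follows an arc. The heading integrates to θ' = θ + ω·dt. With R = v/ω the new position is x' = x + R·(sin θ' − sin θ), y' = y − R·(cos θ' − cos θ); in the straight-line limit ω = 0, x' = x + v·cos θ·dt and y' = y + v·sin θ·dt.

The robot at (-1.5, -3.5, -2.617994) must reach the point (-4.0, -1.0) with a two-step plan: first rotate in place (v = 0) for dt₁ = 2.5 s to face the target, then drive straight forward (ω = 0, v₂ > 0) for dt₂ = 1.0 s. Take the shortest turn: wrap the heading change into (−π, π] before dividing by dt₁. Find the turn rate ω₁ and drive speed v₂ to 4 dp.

ω₁ = -0.5236, v₂ = 3.5355

heading to target = atan2(-1−-3.5, -4−-1.5) = 2.3562
Δθ = wrap(2.3562 − -2.6180) = -1.3090; ω₁ = Δθ/dt₁ = -0.5236
distance = √((-4−-1.5)² + (-1−-3.5)²) = 3.5355; v₂ = distance/dt₂ = 3.5355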